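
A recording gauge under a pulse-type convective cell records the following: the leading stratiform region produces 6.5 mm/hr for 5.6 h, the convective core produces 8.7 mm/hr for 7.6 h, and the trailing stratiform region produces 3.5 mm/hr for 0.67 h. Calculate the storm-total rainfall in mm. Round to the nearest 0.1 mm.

Total = Σ Rᵢ Δtᵢ = 6.5 × 5.6 + 8.7 × 7.6 + 3.5 × 0.67
      = 36.4 + 66.12 + 2.345 = 104.9 mm.

total ≈ 104.9 mm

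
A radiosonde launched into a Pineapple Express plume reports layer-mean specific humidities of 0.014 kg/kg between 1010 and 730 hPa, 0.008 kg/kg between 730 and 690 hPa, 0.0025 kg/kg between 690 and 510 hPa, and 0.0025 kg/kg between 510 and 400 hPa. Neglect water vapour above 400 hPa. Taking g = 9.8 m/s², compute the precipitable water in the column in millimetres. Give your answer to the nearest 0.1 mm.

Precipitable water is the column-integrated vapour mass per unit area: PW = (1/g) Σ q̄ Δp, with q in kg/kg and Δp in Pa (1 kg/m² of water = 1 mm).
Layer 1010–730 hPa: Δp = 280 hPa = 28000 Pa, q̄ = 0.014 kg/kg → 0.014 × 28000 / 9.8 = 40.00 mm
Layer 730–690 hPa: Δp = 40 hPa = 4000 Pa, q̄ = 0.008 kg/kg → 0.008 × 4000 / 9.8 = 3.27 mm
Layer 690–510 hPa: Δp = 180 hPa = 18000 Pa, q̄ = 0.0025 kg/kg → 0.0025 × 18000 / 9.8 = 4.59 mm
Layer 510–400 hPa: Δp = 110 hPa = 11000 Pa, q̄ = 0.0025 kg/kg → 0.0025 × 11000 / 9.8 = 2.81 mm
PW = 40.00 + 3.27 + 4.59 + 2.81 = 50.67 ≈ 50.7 mm.

PW ≈ 50.7 mm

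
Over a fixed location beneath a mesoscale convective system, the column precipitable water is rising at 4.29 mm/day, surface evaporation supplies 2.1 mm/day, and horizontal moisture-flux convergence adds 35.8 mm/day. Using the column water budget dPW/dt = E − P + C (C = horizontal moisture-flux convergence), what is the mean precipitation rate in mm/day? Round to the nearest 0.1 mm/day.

dPW/dt = +4.29 mm/day.
P = E + C − dPW/dt = 2.1 + (35.8) − (+4.29) = 33.6 mm/day.

P ≈ 33.6 mm/day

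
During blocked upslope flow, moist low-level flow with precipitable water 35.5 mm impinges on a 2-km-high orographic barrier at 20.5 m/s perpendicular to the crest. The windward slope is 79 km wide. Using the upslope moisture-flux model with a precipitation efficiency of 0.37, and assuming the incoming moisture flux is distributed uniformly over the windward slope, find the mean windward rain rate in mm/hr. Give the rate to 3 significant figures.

R ≈ 12.3 mm/hr

Incoming column moisture flux per unit ridge length: F = V × PW = 20.5 × 35.5 = 727.75 mm·m/s.
Spread over the 79 km slope with efficiency ε = 0.37: R = ε·F/W = 0.37 × 727.75 / 79000 m = 3.408e-03 mm/s.
R = 3.408e-03 × 3600 = 12.3 mm/hr.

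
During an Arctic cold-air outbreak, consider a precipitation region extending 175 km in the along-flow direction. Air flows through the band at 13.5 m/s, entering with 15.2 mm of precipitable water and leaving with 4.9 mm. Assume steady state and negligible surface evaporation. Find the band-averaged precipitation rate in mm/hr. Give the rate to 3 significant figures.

R ≈ 2.86 mm/hr

Column moisture flux per unit crosswind length is F = V × PW.
Inflow: F_in = 13.5 × 15.2 = 205.2 mm·m/s
Outflow: F_out = 13.5 × 4.9 = 66.15 mm·m/s
Steady-state rate R = (F_in − F_out)/L = (205.2 − 66.15) / 175000 m = 7.946e-04 mm/s.
R = 7.946e-04 × 3600 = 2.86 mm/hr.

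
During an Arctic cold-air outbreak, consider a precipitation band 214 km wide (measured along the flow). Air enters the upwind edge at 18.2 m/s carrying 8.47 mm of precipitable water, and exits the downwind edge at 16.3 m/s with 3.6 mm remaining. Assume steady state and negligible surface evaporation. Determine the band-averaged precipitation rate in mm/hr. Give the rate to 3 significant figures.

R ≈ 1.61 mm/hr

Column moisture flux per unit crosswind length is F = V × PW.
Inflow: F_in = 18.2 × 8.47 = 154.154 mm·m/s
Outflow: F_out = 16.3 × 3.6 = 58.68 mm·m/s
Steady-state rate R = (F_in − F_out)/L = (154.154 − 58.68) / 214000 m = 4.461e-04 mm/s.
R = 4.461e-04 × 3600 = 1.61 mm/hr.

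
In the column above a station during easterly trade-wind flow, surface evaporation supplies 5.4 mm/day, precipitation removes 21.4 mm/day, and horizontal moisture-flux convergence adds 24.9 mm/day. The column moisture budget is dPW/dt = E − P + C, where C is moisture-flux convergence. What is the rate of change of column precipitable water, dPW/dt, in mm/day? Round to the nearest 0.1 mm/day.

dPW/dt = E − P + C = 5.4 − 21.4 + (24.9) = 8.9 mm/day.

dPW/dt ≈ 8.9 mm/day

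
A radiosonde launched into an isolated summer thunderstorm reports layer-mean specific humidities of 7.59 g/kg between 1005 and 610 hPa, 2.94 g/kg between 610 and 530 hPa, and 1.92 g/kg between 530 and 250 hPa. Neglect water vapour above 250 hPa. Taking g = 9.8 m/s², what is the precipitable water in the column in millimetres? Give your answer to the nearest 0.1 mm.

PW ≈ 38.5 mm

Precipitable water is the column-integrated vapour mass per unit area: PW = (1/g) Σ q̄ Δp, with q in kg/kg and Δp in Pa (1 kg/m² of water = 1 mm).
Layer 1005–610 hPa: Δp = 395 hPa = 39500 Pa, q̄ = 0.00759 kg/kg → 0.00759 × 39500 / 9.8 = 30.59 mm
Layer 610–530 hPa: Δp = 80 hPa = 8000 Pa, q̄ = 0.00294 kg/kg → 0.00294 × 8000 / 9.8 = 2.40 mm
Layer 530–250 hPa: Δp = 280 hPa = 28000 Pa, q̄ = 0.00192 kg/kg → 0.00192 × 28000 / 9.8 = 5.49 mm
PW = 30.59 + 2.40 + 5.49 = 38.48 ≈ 38.5 mm.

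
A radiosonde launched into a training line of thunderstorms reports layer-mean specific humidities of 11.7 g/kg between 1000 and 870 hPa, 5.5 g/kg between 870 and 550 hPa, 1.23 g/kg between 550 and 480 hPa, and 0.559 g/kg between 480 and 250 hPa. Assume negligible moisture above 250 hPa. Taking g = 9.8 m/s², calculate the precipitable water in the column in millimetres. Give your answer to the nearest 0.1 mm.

PW ≈ 35.7 mm

Precipitable water is the column-integrated vapour mass per unit area: PW = (1/g) Σ q̄ Δp, with q in kg/kg and Δp in Pa (1 kg/m² of water = 1 mm).
Layer 1000–870 hPa: Δp = 130 hPa = 13000 Pa, q̄ = 0.0117 kg/kg → 0.0117 × 13000 / 9.8 = 15.52 mm
Layer 870–550 hPa: Δp = 320 hPa = 32000 Pa, q̄ = 0.0055 kg/kg → 0.0055 × 32000 / 9.8 = 17.96 mm
Layer 550–480 hPa: Δp = 70 hPa = 7000 Pa, q̄ = 0.00123 kg/kg → 0.00123 × 7000 / 9.8 = 0.88 mm
Layer 480–250 hPa: Δp = 230 hPa = 23000 Pa, q̄ = 0.000559 kg/kg → 0.000559 × 23000 / 9.8 = 1.31 mm
PW = 15.52 + 17.96 + 0.88 + 1.31 = 35.67 ≈ 35.7 mm.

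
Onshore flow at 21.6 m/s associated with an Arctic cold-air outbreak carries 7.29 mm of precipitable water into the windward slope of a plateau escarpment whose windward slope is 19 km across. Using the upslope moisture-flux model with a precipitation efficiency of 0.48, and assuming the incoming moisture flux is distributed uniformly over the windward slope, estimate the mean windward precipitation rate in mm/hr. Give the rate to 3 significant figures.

R ≈ 14.3 mm/hr

Incoming column moisture flux per unit ridge length: F = V × PW = 21.6 × 7.29 = 157.464 mm·m/s.
Spread over the 19 km slope with efficiency ε = 0.48: R = ε·F/W = 0.48 × 157.464 / 19000 m = 3.978e-03 mm/s.
R = 3.978e-03 × 3600 = 14.3 mm/hr.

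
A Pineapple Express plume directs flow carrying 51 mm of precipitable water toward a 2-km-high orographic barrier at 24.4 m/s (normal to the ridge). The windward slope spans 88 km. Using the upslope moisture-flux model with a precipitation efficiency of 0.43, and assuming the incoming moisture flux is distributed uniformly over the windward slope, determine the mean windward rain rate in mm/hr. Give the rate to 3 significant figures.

Incoming column moisture flux per unit ridge length: F = V × PW = 24.4 × 51 = 1244.4 mm·m/s.
Spread over the 88 km slope with efficiency ε = 0.43: R = ε·F/W = 0.43 × 1244.4 / 88000 m = 6.081e-03 mm/s.
R = 6.081e-03 × 3600 = 21.9 mm/hr.

R ≈ 21.9 mm/hr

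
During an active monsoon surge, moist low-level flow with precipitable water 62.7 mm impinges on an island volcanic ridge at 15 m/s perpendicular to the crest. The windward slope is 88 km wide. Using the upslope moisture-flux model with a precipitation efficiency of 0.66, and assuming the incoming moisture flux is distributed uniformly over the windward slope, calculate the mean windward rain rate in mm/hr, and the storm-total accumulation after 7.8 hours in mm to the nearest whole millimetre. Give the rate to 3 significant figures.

R ≈ 25.4 mm/hr; total ≈ 198 mm

Incoming column moisture flux per unit ridge length: F = V × PW = 15 × 62.7 = 940.5 mm·m/s.
Spread over the 88 km slope with efficiency ε = 0.66: R = ε·F/W = 0.66 × 940.5 / 88000 m = 7.054e-03 mm/s.
R = 7.054e-03 × 3600 = 25.4 mm/hr.
Over 7.8 h: total = 25.4 × 7.8 = 198.12 ≈ 198 mm.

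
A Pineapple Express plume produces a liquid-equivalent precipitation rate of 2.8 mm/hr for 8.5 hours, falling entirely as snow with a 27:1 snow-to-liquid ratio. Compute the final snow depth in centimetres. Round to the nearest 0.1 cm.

Liquid-equivalent depth = 2.8 × 8.5 = 23.8 mm.
Snow depth = 23.8 mm × 27 = 642.6 mm = 64.3 cm.

snow depth ≈ 64.3 cm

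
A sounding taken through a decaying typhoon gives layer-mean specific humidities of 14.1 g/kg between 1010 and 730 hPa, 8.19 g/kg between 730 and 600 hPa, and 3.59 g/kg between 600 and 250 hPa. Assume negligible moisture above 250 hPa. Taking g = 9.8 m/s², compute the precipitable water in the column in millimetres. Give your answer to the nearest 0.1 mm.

PW ≈ 64.0 mm

Precipitable water is the column-integrated vapour mass per unit area: PW = (1/g) Σ q̄ Δp, with q in kg/kg and Δp in Pa (1 kg/m² of water = 1 mm).
Layer 1010–730 hPa: Δp = 280 hPa = 28000 Pa, q̄ = 0.0141 kg/kg → 0.0141 × 28000 / 9.8 = 40.29 mm
Layer 730–600 hPa: Δp = 130 hPa = 13000 Pa, q̄ = 0.00819 kg/kg → 0.00819 × 13000 / 9.8 = 10.86 mm
Layer 600–250 hPa: Δp = 350 hPa = 35000 Pa, q̄ = 0.00359 kg/kg → 0.00359 × 35000 / 9.8 = 12.82 mm
PW = 40.29 + 10.86 + 12.82 = 63.97 ≈ 64.0 mm.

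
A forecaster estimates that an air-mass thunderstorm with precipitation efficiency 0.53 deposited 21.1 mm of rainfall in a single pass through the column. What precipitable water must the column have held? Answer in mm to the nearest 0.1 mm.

PW ≈ 39.8 mm

PW = rainfall / ε = 21.1 / 0.53 = 39.8 mm.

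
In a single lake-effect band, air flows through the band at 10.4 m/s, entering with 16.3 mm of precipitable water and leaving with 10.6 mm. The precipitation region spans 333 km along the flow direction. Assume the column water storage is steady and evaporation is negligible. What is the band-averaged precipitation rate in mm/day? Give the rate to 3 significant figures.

Column moisture flux per unit crosswind length is F = V × PW.
Inflow: F_in = 10.4 × 16.3 = 169.52 mm·m/s
Outflow: F_out = 10.4 × 10.6 = 110.24 mm·m/s
Steady-state rate R = (F_in − F_out)/L = (169.52 − 110.24) / 333000 m = 1.780e-04 mm/s.
R = 1.780e-04 × 3600 × 24 = 15.4 mm/day.

R ≈ 15.4 mm/day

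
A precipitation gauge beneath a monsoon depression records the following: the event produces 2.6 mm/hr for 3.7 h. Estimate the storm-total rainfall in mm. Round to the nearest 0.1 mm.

Total = Σ Rᵢ Δtᵢ = 2.6 × 3.7
      = 9.62 = 9.6 mm.

total ≈ 9.6 mm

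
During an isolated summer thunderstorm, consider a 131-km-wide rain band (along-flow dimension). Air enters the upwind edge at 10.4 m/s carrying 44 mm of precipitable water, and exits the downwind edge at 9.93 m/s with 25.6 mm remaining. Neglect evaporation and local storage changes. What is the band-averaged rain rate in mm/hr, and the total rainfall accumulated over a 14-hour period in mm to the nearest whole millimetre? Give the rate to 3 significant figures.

R ≈ 5.59 mm/hr; total ≈ 78 mm

Column moisture flux per unit crosswind length is F = V × PW.
Inflow: F_in = 10.4 × 44 = 457.6 mm·m/s
Outflow: F_out = 9.93 × 25.6 = 254.208 mm·m/s
Steady-state rate R = (F_in − F_out)/L = (457.6 − 254.208) / 131000 m = 1.553e-03 mm/s.
R = 1.553e-03 × 3600 = 5.59 mm/hr.
Over 14 h: total = 5.59 × 14 = 78.26 ≈ 78 mm.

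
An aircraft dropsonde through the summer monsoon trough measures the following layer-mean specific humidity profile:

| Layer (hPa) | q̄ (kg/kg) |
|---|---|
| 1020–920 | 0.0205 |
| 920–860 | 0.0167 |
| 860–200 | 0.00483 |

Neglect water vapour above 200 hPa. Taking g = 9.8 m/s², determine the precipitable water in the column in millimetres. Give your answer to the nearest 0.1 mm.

PW ≈ 63.7 mm

Precipitable water is the column-integrated vapour mass per unit area: PW = (1/g) Σ q̄ Δp, with q in kg/kg and Δp in Pa (1 kg/m² of water = 1 mm).
Layer 1020–920 hPa: Δp = 100 hPa = 10000 Pa, q̄ = 0.0205 kg/kg → 0.0205 × 10000 / 9.8 = 20.92 mm
Layer 920–860 hPa: Δp = 60 hPa = 6000 Pa, q̄ = 0.0167 kg/kg → 0.0167 × 6000 / 9.8 = 10.22 mm
Layer 860–200 hPa: Δp = 660 hPa = 66000 Pa, q̄ = 0.00483 kg/kg → 0.00483 × 66000 / 9.8 = 32.53 mm
PW = 20.92 + 10.22 + 32.53 = 63.67 ≈ 63.7 mm.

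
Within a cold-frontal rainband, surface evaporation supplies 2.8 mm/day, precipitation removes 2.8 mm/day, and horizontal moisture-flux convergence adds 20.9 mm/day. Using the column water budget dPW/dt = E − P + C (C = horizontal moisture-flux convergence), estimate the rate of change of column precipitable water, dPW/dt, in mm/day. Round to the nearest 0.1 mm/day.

dPW/dt ≈ 20.9 mm/day

dPW/dt = E − P + C = 2.8 − 2.8 + (20.9) = 20.9 mm/day.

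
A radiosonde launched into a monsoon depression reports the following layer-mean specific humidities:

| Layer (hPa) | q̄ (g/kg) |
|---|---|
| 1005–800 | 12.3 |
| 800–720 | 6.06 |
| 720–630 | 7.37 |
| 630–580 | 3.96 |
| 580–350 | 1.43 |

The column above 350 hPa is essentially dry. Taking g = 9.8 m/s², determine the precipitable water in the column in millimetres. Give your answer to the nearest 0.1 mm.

Precipitable water is the column-integrated vapour mass per unit area: PW = (1/g) Σ q̄ Δp, with q in kg/kg and Δp in Pa (1 kg/m² of water = 1 mm).
Layer 1005–800 hPa: Δp = 205 hPa = 20500 Pa, q̄ = 0.0123 kg/kg → 0.0123 × 20500 / 9.8 = 25.73 mm
Layer 800–720 hPa: Δp = 80 hPa = 8000 Pa, q̄ = 0.00606 kg/kg → 0.00606 × 8000 / 9.8 = 4.95 mm
Layer 720–630 hPa: Δp = 90 hPa = 9000 Pa, q̄ = 0.00737 kg/kg → 0.00737 × 9000 / 9.8 = 6.77 mm
Layer 630–580 hPa: Δp = 50 hPa = 5000 Pa, q̄ = 0.00396 kg/kg → 0.00396 × 5000 / 9.8 = 2.02 mm
Layer 580–350 hPa: Δp = 230 hPa = 23000 Pa, q̄ = 0.00143 kg/kg → 0.00143 × 23000 / 9.8 = 3.36 mm
PW = 25.73 + 4.95 + 6.77 + 2.02 + 3.36 = 42.83 ≈ 42.8 mm.

PW ≈ 42.8 mm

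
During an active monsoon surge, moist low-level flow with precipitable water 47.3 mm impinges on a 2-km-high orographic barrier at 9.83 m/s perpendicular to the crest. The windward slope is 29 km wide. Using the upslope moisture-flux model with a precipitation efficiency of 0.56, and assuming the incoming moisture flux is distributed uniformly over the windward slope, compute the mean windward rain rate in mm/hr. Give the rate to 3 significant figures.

Incoming column moisture flux per unit ridge length: F = V × PW = 9.83 × 47.3 = 464.959 mm·m/s.
Spread over the 29 km slope with efficiency ε = 0.56: R = ε·F/W = 0.56 × 464.959 / 29000 m = 8.979e-03 mm/s.
R = 8.979e-03 × 3600 = 32.3 mm/hr.

R ≈ 32.3 mm/hr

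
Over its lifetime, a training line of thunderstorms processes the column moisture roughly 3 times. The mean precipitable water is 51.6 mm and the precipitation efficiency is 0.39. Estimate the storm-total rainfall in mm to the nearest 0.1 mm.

rainfall ≈ 60.4 mm

Each cycle deposits ε × PW = 0.39 × 51.6 = 20.124 mm.
Over 3 cycles: 3 × 20.124 = 60.4 mm.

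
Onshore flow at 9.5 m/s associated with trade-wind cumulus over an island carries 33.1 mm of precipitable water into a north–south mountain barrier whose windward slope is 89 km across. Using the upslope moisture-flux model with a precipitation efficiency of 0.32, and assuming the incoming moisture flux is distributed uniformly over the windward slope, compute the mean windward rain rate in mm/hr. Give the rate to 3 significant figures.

Incoming column moisture flux per unit ridge length: F = V × PW = 9.5 × 33.1 = 314.45 mm·m/s.
Spread over the 89 km slope with efficiency ε = 0.32: R = ε·F/W = 0.32 × 314.45 / 89000 m = 1.131e-03 mm/s.
R = 1.131e-03 × 3600 = 4.07 mm/hr.

R ≈ 4.07 mm/hr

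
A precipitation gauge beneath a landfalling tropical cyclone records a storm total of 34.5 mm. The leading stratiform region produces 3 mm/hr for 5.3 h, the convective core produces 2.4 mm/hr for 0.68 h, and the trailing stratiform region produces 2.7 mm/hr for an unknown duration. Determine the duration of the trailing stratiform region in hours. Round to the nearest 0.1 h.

Known phases: 3 × 5.3 + 2.4 × 0.68 = 15.9 + 1.632 = 17.532 mm.
Remaining depth = 34.5 − 17.532 = 16.968 mm.
Duration = 16.968 / 2.7 = 6.3 h.

duration ≈ 6.3 h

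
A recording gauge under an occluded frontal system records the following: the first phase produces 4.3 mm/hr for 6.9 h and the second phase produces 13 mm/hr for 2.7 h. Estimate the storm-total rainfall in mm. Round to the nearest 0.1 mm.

Total = Σ Rᵢ Δtᵢ = 4.3 × 6.9 + 13 × 2.7
      = 29.67 + 35.1 = 64.8 mm.

total ≈ 64.8 mm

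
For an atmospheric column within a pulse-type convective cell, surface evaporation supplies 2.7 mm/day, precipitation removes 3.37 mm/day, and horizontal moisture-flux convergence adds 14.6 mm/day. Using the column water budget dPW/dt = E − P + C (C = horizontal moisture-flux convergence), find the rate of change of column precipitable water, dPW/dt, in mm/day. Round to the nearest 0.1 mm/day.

dPW/dt = E − P + C = 2.7 − 3.37 + (14.6) = 13.9 mm/day.

dPW/dt ≈ 13.9 mm/day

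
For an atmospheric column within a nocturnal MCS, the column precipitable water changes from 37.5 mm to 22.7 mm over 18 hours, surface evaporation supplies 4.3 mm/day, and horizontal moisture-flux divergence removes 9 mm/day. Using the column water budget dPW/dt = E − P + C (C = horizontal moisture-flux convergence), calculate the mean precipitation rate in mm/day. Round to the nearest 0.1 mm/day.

P ≈ 15.0 mm/day

dPW/dt = (22.7 − 37.5) mm / (18/24 day) = -19.733 mm/day.
P = E + C − dPW/dt = 4.3 + (-9) − (-19.733) = 15.0 mm/day.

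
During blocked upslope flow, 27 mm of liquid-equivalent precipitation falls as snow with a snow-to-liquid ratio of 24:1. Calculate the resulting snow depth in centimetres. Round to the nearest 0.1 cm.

Snow depth = liquid × ratio = 27 mm × 24 = 648 mm = 64.8 cm.

snow depth ≈ 64.8 cm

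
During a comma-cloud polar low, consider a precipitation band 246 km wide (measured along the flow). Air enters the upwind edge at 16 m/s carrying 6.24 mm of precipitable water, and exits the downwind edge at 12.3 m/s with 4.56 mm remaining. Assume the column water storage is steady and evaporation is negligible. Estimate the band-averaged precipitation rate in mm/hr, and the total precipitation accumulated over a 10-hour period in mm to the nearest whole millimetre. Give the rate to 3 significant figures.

Column moisture flux per unit crosswind length is F = V × PW.
Inflow: F_in = 16 × 6.24 = 99.84 mm·m/s
Outflow: F_out = 12.3 × 4.56 = 56.088 mm·m/s
Steady-state rate R = (F_in − F_out)/L = (99.84 − 56.088) / 246000 m = 1.779e-04 mm/s.
R = 1.779e-04 × 3600 = 0.640 mm/hr.
Over 10 h: total = 0.640 × 10 = 6.4 ≈ 6 mm.

R ≈ 0.640 mm/hr; total ≈ 6 mm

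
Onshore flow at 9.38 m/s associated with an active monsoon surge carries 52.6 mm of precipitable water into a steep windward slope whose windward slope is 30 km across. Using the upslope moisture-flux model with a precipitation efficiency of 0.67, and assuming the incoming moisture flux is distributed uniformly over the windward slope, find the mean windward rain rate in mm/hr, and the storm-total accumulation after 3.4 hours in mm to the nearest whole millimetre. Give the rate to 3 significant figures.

R ≈ 39.7 mm/hr; total ≈ 135 mm

Incoming column moisture flux per unit ridge length: F = V × PW = 9.38 × 52.6 = 493.388 mm·m/s.
Spread over the 30 km slope with efficiency ε = 0.67: R = ε·F/W = 0.67 × 493.388 / 30000 m = 1.102e-02 mm/s.
R = 1.102e-02 × 3600 = 39.7 mm/hr.
Over 3.4 h: total = 39.7 × 3.4 = 134.98 ≈ 135 mm.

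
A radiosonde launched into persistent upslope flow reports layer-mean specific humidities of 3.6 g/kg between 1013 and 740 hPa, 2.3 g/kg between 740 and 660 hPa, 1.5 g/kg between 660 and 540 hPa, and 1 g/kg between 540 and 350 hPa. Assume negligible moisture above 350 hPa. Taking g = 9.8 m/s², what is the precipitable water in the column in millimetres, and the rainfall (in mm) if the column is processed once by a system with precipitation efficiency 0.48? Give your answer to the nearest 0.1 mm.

Precipitable water is the column-integrated vapour mass per unit area: PW = (1/g) Σ q̄ Δp, with q in kg/kg and Δp in Pa (1 kg/m² of water = 1 mm).
Layer 1013–740 hPa: Δp = 273 hPa = 27300 Pa, q̄ = 0.0036 kg/kg → 0.0036 × 27300 / 9.8 = 10.03 mm
Layer 740–660 hPa: Δp = 80 hPa = 8000 Pa, q̄ = 0.0023 kg/kg → 0.0023 × 8000 / 9.8 = 1.88 mm
Layer 660–540 hPa: Δp = 120 hPa = 12000 Pa, q̄ = 0.0015 kg/kg → 0.0015 × 12000 / 9.8 = 1.84 mm
Layer 540–350 hPa: Δp = 190 hPa = 19000 Pa, q̄ = 0.001 kg/kg → 0.001 × 19000 / 9.8 = 1.94 mm
PW = 10.03 + 1.88 + 1.84 + 1.94 = 15.69 ≈ 15.7 mm.
Rainfall = ε × PW = 0.48 × 15.7 = 7.5 mm.

PW ≈ 15.7 mm; rainfall ≈ 7.5 mm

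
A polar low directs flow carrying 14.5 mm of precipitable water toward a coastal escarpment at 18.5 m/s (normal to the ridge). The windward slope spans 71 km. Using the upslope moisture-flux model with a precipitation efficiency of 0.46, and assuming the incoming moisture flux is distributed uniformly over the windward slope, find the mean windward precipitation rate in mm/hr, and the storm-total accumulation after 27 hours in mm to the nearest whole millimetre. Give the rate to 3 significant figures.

Incoming column moisture flux per unit ridge length: F = V × PW = 18.5 × 14.5 = 268.25 mm·m/s.
Spread over the 71 km slope with efficiency ε = 0.46: R = ε·F/W = 0.46 × 268.25 / 71000 m = 1.738e-03 mm/s.
R = 1.738e-03 × 3600 = 6.26 mm/hr.
Over 27 h: total = 6.26 × 27 = 169.02 ≈ 169 mm.

R ≈ 6.26 mm/hr; total ≈ 169 mm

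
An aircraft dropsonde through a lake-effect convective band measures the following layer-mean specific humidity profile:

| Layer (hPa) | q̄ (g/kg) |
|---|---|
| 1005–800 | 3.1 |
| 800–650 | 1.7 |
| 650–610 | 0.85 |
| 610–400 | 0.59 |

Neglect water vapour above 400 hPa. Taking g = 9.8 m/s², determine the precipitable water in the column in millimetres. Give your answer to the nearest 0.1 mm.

PW ≈ 10.7 mm

Precipitable water is the column-integrated vapour mass per unit area: PW = (1/g) Σ q̄ Δp, with q in kg/kg and Δp in Pa (1 kg/m² of water = 1 mm).
Layer 1005–800 hPa: Δp = 205 hPa = 20500 Pa, q̄ = 0.0031 kg/kg → 0.0031 × 20500 / 9.8 = 6.48 mm
Layer 800–650 hPa: Δp = 150 hPa = 15000 Pa, q̄ = 0.0017 kg/kg → 0.0017 × 15000 / 9.8 = 2.60 mm
Layer 650–610 hPa: Δp = 40 hPa = 4000 Pa, q̄ = 0.00085 kg/kg → 0.00085 × 4000 / 9.8 = 0.35 mm
Layer 610–400 hPa: Δp = 210 hPa = 21000 Pa, q̄ = 0.00059 kg/kg → 0.00059 × 21000 / 9.8 = 1.26 mm
PW = 6.48 + 2.60 + 0.35 + 1.26 = 10.69 ≈ 10.7 mm.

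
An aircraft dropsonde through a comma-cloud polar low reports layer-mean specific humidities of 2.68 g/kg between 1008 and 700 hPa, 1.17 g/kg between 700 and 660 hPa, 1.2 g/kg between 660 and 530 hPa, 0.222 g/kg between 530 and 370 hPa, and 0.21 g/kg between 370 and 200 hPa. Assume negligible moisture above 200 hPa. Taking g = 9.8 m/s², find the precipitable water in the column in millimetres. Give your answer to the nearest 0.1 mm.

Precipitable water is the column-integrated vapour mass per unit area: PW = (1/g) Σ q̄ Δp, with q in kg/kg and Δp in Pa (1 kg/m² of water = 1 mm).
Layer 1008–700 hPa: Δp = 308 hPa = 30800 Pa, q̄ = 0.00268 kg/kg → 0.00268 × 30800 / 9.8 = 8.42 mm
Layer 700–660 hPa: Δp = 40 hPa = 4000 Pa, q̄ = 0.00117 kg/kg → 0.00117 × 4000 / 9.8 = 0.48 mm
Layer 660–530 hPa: Δp = 130 hPa = 13000 Pa, q̄ = 0.0012 kg/kg → 0.0012 × 13000 / 9.8 = 1.59 mm
Layer 530–370 hPa: Δp = 160 hPa = 16000 Pa, q̄ = 0.000222 kg/kg → 0.000222 × 16000 / 9.8 = 0.36 mm
Layer 370–200 hPa: Δp = 170 hPa = 17000 Pa, q̄ = 0.00021 kg/kg → 0.00021 × 17000 / 9.8 = 0.36 mm
PW = 8.42 + 0.48 + 1.59 + 0.36 + 0.36 = 11.21 ≈ 11.2 mm.

PW ≈ 11.2 mm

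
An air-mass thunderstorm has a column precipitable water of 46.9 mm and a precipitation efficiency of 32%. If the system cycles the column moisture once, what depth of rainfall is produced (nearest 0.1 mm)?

rainfall ≈ 15.0 mm

Rainfall = ε × PW = 0.32 × 46.9 = 15.0 mm.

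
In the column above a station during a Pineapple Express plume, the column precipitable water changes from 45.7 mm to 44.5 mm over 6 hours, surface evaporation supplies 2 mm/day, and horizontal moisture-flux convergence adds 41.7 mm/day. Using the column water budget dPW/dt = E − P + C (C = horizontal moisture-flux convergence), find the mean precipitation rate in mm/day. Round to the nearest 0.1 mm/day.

dPW/dt = (44.5 − 45.7) mm / (6/24 day) = -4.800 mm/day.
P = E + C − dPW/dt = 2 + (41.7) − (-4.800) = 48.5 mm/day.

P ≈ 48.5 mm/day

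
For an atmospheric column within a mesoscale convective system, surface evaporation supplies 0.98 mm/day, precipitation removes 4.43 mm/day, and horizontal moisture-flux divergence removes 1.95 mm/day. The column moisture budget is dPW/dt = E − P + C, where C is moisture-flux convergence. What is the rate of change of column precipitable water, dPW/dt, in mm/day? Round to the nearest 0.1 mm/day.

dPW/dt = E − P + C = 0.98 − 4.43 + (-1.95) = -5.4 mm/day.

dPW/dt ≈ -5.4 mm/day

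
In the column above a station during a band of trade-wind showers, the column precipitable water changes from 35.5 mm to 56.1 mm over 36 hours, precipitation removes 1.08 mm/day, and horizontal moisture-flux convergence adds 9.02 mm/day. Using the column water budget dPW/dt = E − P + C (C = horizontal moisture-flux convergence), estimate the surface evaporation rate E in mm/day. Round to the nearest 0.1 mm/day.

dPW/dt = (56.1 − 35.5) mm / (36/24 day) = +13.733 mm/day.
E = dPW/dt + P − C = (+13.733) + 1.08 − (9.02) = 5.8 mm/day.

E ≈ 5.8 mm/day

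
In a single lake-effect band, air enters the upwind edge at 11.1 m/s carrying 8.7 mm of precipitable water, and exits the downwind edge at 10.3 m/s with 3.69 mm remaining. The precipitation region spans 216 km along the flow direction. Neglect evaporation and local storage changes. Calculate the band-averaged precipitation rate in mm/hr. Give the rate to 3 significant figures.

Column moisture flux per unit crosswind length is F = V × PW.
Inflow: F_in = 11.1 × 8.7 = 96.57 mm·m/s
Outflow: F_out = 10.3 × 3.69 = 38.007 mm·m/s
Steady-state rate R = (F_in − F_out)/L = (96.57 − 38.007) / 216000 m = 2.711e-04 mm/s.
R = 2.711e-04 × 3600 = 0.976 mm/hr.

R ≈ 0.976 mm/hr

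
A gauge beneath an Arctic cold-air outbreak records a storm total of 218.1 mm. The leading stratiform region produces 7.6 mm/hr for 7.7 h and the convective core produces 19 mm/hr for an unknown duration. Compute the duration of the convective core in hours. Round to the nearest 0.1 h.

duration ≈ 8.4 h

Known phases: 7.6 × 7.7 = 58.52 mm.
Remaining depth = 218.1 − 58.52 = 159.58 mm.
Duration = 159.58 / 19 = 8.4 h.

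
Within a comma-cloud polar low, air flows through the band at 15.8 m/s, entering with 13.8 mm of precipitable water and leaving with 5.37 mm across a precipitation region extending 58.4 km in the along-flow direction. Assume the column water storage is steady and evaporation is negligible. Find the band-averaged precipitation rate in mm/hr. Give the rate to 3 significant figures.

R ≈ 8.21 mm/hr

Column moisture flux per unit crosswind length is F = V × PW.
Inflow: F_in = 15.8 × 13.8 = 218.04 mm·m/s
Outflow: F_out = 15.8 × 5.37 = 84.846 mm·m/s
Steady-state rate R = (F_in − F_out)/L = (218.04 − 84.846) / 58400 m = 2.281e-03 mm/s.
R = 2.281e-03 × 3600 = 8.21 mm/hr.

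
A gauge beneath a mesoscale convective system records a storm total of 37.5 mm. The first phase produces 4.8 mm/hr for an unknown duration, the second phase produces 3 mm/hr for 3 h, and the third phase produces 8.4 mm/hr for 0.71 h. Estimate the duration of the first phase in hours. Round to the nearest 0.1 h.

Known phases: 3 × 3 + 8.4 × 0.71 = 9 + 5.964 = 14.964 mm.
Remaining depth = 37.5 − 14.964 = 22.536 mm.
Duration = 22.536 / 4.8 = 4.7 h.

duration ≈ 4.7 h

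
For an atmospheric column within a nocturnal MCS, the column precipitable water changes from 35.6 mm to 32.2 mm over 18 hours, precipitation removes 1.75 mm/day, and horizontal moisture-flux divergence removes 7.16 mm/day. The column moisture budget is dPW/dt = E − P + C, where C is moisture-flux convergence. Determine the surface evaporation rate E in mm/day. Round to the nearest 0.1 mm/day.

dPW/dt = (32.2 − 35.6) mm / (18/24 day) = -4.533 mm/day.
E = dPW/dt + P − C = (-4.533) + 1.75 − (-7.16) = 4.4 mm/day.

E ≈ 4.4 mm/day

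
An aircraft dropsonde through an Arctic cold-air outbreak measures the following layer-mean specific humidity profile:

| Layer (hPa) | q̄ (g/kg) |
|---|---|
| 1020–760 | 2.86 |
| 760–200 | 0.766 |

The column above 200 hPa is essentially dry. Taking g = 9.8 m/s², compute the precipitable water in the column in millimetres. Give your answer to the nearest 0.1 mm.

PW ≈ 12.0 mm

Precipitable water is the column-integrated vapour mass per unit area: PW = (1/g) Σ q̄ Δp, with q in kg/kg and Δp in Pa (1 kg/m² of water = 1 mm).
Layer 1020–760 hPa: Δp = 260 hPa = 26000 Pa, q̄ = 0.00286 kg/kg → 0.00286 × 26000 / 9.8 = 7.59 mm
Layer 760–200 hPa: Δp = 560 hPa = 56000 Pa, q̄ = 0.000766 kg/kg → 0.000766 × 56000 / 9.8 = 4.38 mm
PW = 7.59 + 4.38 = 11.97 ≈ 12.0 mm.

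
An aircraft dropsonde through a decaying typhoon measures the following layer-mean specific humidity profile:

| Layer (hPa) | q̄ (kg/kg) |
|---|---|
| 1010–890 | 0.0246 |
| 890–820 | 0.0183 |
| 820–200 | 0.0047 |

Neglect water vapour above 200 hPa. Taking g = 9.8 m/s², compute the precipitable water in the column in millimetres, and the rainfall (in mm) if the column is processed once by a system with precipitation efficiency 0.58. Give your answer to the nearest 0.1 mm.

Precipitable water is the column-integrated vapour mass per unit area: PW = (1/g) Σ q̄ Δp, with q in kg/kg and Δp in Pa (1 kg/m² of water = 1 mm).
Layer 1010–890 hPa: Δp = 120 hPa = 12000 Pa, q̄ = 0.0246 kg/kg → 0.0246 × 12000 / 9.8 = 30.12 mm
Layer 890–820 hPa: Δp = 70 hPa = 7000 Pa, q̄ = 0.0183 kg/kg → 0.0183 × 7000 / 9.8 = 13.07 mm
Layer 820–200 hPa: Δp = 620 hPa = 62000 Pa, q̄ = 0.0047 kg/kg → 0.0047 × 62000 / 9.8 = 29.73 mm
PW = 30.12 + 13.07 + 29.73 = 72.92 ≈ 72.9 mm.
Rainfall = ε × PW = 0.58 × 72.9 = 42.3 mm.

PW ≈ 72.9 mm; rainfall ≈ 42.3 mm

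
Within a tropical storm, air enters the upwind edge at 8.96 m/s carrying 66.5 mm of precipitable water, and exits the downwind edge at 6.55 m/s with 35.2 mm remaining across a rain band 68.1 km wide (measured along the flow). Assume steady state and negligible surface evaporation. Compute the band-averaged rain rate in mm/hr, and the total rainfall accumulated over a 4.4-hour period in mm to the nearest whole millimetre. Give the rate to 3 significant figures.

Column moisture flux per unit crosswind length is F = V × PW.
Inflow: F_in = 8.96 × 66.5 = 595.84 mm·m/s
Outflow: F_out = 6.55 × 35.2 = 230.56 mm·m/s
Steady-state rate R = (F_in − F_out)/L = (595.84 − 230.56) / 68100 m = 5.364e-03 mm/s.
R = 5.364e-03 × 3600 = 19.3 mm/hr.
Over 4.4 h: total = 19.3 × 4.4 = 84.92 ≈ 85 mm.

R ≈ 19.3 mm/hr; total ≈ 85 mm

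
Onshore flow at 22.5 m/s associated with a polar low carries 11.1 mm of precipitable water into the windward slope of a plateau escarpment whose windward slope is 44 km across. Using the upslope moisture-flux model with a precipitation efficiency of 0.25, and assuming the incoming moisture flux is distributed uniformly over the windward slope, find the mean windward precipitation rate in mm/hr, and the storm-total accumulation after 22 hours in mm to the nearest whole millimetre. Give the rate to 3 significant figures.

Incoming column moisture flux per unit ridge length: F = V × PW = 22.5 × 11.1 = 249.75 mm·m/s.
Spread over the 44 km slope with efficiency ε = 0.25: R = ε·F/W = 0.25 × 249.75 / 44000 m = 1.419e-03 mm/s.
R = 1.419e-03 × 3600 = 5.11 mm/hr.
Over 22 h: total = 5.11 × 22 = 112.42 ≈ 112 mm.

R ≈ 5.11 mm/hr; total ≈ 112 mm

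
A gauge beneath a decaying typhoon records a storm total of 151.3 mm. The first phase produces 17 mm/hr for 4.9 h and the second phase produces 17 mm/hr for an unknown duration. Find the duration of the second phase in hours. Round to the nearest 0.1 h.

Known phases: 17 × 4.9 = 83.3 mm.
Remaining depth = 151.3 − 83.3 = 68 mm.
Duration = 68 / 17 = 4.0 h.

duration ≈ 4.0 h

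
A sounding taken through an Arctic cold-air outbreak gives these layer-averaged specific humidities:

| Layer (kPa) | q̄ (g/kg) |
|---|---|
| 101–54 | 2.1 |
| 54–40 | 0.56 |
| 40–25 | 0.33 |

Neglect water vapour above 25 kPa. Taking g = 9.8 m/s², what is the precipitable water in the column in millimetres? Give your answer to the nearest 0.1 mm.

Precipitable water is the column-integrated vapour mass per unit area: PW = (1/g) Σ q̄ Δp, with q in kg/kg and Δp in Pa (1 kg/m² of water = 1 mm).
Layer 101–54 kPa: Δp = 470 hPa = 47000 Pa, q̄ = 0.0021 kg/kg → 0.0021 × 47000 / 9.8 = 10.07 mm
Layer 54–40 kPa: Δp = 140 hPa = 14000 Pa, q̄ = 0.00056 kg/kg → 0.00056 × 14000 / 9.8 = 0.80 mm
Layer 40–25 kPa: Δp = 150 hPa = 15000 Pa, q̄ = 0.00033 kg/kg → 0.00033 × 15000 / 9.8 = 0.51 mm
PW = 10.07 + 0.80 + 0.51 = 11.38 ≈ 11.4 mm.

PW ≈ 11.4 mm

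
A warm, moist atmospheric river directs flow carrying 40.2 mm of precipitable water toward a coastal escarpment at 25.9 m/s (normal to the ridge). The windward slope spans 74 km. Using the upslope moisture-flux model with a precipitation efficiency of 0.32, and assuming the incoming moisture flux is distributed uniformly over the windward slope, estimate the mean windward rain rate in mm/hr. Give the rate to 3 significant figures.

R ≈ 16.2 mm/hr

Incoming column moisture flux per unit ridge length: F = V × PW = 25.9 × 40.2 = 1041.18 mm·m/s.
Spread over the 74 km slope with efficiency ε = 0.32: R = ε·F/W = 0.32 × 1041.18 / 74000 m = 4.502e-03 mm/s.
R = 4.502e-03 × 3600 = 16.2 mm/hr.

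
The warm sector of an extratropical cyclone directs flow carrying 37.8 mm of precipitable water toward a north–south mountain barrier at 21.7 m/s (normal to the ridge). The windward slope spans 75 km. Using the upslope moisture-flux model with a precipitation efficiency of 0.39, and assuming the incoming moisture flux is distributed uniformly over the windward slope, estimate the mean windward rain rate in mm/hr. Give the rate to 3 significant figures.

Incoming column moisture flux per unit ridge length: F = V × PW = 21.7 × 37.8 = 820.26 mm·m/s.
Spread over the 75 km slope with efficiency ε = 0.39: R = ε·F/W = 0.39 × 820.26 / 75000 m = 4.265e-03 mm/s.
R = 4.265e-03 × 3600 = 15.4 mm/hr.

R ≈ 15.4 mm/hr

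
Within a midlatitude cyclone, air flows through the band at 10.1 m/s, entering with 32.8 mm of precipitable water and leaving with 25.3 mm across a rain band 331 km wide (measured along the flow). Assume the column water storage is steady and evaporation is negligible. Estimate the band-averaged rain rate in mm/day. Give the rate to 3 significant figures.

R ≈ 19.8 mm/day

Column moisture flux per unit crosswind length is F = V × PW.
Inflow: F_in = 10.1 × 32.8 = 331.28 mm·m/s
Outflow: F_out = 10.1 × 25.3 = 255.53 mm·m/s
Steady-state rate R = (F_in − F_out)/L = (331.28 − 255.53) / 331000 m = 2.289e-04 mm/s.
R = 2.289e-04 × 3600 × 24 = 19.8 mm/day.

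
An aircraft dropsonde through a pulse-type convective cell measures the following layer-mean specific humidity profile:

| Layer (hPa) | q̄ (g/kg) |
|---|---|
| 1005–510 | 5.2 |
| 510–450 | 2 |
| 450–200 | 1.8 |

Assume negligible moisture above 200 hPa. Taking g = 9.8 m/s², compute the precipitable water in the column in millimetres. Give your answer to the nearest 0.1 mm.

PW ≈ 32.1 mm

Precipitable water is the column-integrated vapour mass per unit area: PW = (1/g) Σ q̄ Δp, with q in kg/kg and Δp in Pa (1 kg/m² of water = 1 mm).
Layer 1005–510 hPa: Δp = 495 hPa = 49500 Pa, q̄ = 0.0052 kg/kg → 0.0052 × 49500 / 9.8 = 26.27 mm
Layer 510–450 hPa: Δp = 60 hPa = 6000 Pa, q̄ = 0.002 kg/kg → 0.002 × 6000 / 9.8 = 1.22 mm
Layer 450–200 hPa: Δp = 250 hPa = 25000 Pa, q̄ = 0.0018 kg/kg → 0.0018 × 25000 / 9.8 = 4.59 mm
PW = 26.27 + 1.22 + 4.59 = 32.08 ≈ 32.1 mm.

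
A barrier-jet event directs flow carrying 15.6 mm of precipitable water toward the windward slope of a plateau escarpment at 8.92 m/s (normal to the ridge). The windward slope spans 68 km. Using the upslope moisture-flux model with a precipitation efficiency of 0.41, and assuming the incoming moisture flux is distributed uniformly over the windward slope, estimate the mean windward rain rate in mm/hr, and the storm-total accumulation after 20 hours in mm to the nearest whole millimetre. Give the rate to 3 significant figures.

R ≈ 3.02 mm/hr; total ≈ 60 mm

Incoming column moisture flux per unit ridge length: F = V × PW = 8.92 × 15.6 = 139.152 mm·m/s.
Spread over the 68 km slope with efficiency ε = 0.41: R = ε·F/W = 0.41 × 139.152 / 68000 m = 8.390e-04 mm/s.
R = 8.390e-04 × 3600 = 3.02 mm/hr.
Over 20 h: total = 3.02 × 20 = 60.4 ≈ 60 mm.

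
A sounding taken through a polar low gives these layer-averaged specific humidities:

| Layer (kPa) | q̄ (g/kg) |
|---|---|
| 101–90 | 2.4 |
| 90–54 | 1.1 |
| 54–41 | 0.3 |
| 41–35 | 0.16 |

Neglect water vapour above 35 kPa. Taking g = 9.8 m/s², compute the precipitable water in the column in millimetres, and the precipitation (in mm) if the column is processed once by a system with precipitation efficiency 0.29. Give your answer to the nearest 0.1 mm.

PW ≈ 7.2 mm; precipitation ≈ 2.1 mm

Precipitable water is the column-integrated vapour mass per unit area: PW = (1/g) Σ q̄ Δp, with q in kg/kg and Δp in Pa (1 kg/m² of water = 1 mm).
Layer 101–90 kPa: Δp = 110 hPa = 11000 Pa, q̄ = 0.0024 kg/kg → 0.0024 × 11000 / 9.8 = 2.69 mm
Layer 90–54 kPa: Δp = 360 hPa = 36000 Pa, q̄ = 0.0011 kg/kg → 0.0011 × 36000 / 9.8 = 4.04 mm
Layer 54–41 kPa: Δp = 130 hPa = 13000 Pa, q̄ = 0.0003 kg/kg → 0.0003 × 13000 / 9.8 = 0.40 mm
Layer 41–35 kPa: Δp = 60 hPa = 6000 Pa, q̄ = 0.00016 kg/kg → 0.00016 × 6000 / 9.8 = 0.10 mm
PW = 2.69 + 4.04 + 0.40 + 0.10 = 7.23 ≈ 7.2 mm.
Precipitation = ε × PW = 0.29 × 7.2 = 2.1 mm.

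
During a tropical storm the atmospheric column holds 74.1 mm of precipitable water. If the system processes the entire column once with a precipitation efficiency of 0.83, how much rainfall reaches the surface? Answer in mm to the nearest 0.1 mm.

Rainfall = ε × PW = 0.83 × 74.1 = 61.5 mm.

rainfall ≈ 61.5 mm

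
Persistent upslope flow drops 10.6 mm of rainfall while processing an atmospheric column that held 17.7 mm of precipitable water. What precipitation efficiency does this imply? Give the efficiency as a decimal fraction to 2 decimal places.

ε = rainfall / PW = 10.6 / 17.7 = 0.60.

ε ≈ 0.60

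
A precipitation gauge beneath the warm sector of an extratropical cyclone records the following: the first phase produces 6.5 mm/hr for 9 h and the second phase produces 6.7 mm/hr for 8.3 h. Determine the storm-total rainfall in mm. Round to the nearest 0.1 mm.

total ≈ 114.1 mm

Total = Σ Rᵢ Δtᵢ = 6.5 × 9 + 6.7 × 8.3
      = 58.5 + 55.61 = 114.1 mm.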